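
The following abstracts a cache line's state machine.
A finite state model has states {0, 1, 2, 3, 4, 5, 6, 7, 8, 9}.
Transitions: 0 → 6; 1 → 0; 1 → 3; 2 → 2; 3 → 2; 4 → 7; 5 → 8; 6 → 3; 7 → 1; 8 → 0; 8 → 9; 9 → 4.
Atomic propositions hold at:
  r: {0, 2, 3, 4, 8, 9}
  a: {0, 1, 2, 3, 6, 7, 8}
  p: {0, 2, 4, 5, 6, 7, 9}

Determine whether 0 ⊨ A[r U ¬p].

Sat(¬p) = {1, 3, 8}
A[r U ¬p]: least fixpoint, start Z0 = Sat(¬p) = {1, 3, 8}, add states in Sat(r) with every successor in Z. Already a fixed point.
Sat(A[r U ¬p]) = {1, 3, 8}
0 ∉ Sat(A[r U ¬p]) = {1, 3, 8}, so the formula does not hold at 0.

No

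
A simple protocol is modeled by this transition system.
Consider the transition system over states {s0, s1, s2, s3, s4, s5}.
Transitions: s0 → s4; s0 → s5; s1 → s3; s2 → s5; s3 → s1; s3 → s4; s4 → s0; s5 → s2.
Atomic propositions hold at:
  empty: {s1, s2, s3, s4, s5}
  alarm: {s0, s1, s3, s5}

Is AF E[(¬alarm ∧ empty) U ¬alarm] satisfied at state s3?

Sat(¬alarm) = {s2, s4}
Sat(¬alarm ∧ empty) = {s2, s4}
E[(¬alarm ∧ empty) U ¬alarm]: least fixpoint, start Z0 = Sat(¬alarm) = {s2, s4}, add states in Sat(¬alarm ∧ empty) with some successor in Z. Already a fixed point.
Sat(E[(¬alarm ∧ empty) U ¬alarm]) = {s2, s4}
AF E[(¬alarm ∧ empty) U ¬alarm]: least fixpoint, start Z0 = {s2, s4}, add states with every successor in Z. Z1 = {s2, s4, s5}; Z2 = {s0, s2, s4, s5}; fixed.
Sat(AF E[(¬alarm ∧ empty) U ¬alarm]) = {s0, s2, s4, s5}
s3 ∉ Sat(AF E[(¬alarm ∧ empty) U ¬alarm]) = {s0, s2, s4, s5}, so the formula does not hold at s3.

No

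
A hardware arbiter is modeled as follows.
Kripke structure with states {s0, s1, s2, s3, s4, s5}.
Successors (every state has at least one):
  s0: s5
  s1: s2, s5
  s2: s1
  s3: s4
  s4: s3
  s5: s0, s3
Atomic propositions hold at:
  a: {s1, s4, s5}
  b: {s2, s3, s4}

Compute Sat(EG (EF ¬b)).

Sat(¬b) = {s0, s1, s5}
EF ¬b: least fixpoint, start Z0 = {s0, s1, s5}, add states with some successor in Z. Z1 = {s0, s1, s2, s5}; fixed.
Sat(EF ¬b) = {s0, s1, s2, s5}
EG (EF ¬b): greatest fixpoint, start Z0 = {s0, s1, s2, s5}, keep only states in Sat with some successor in Z. Already a fixed point.
Sat(EG (EF ¬b)) = {s0, s1, s2, s5}

{s0, s1, s2, s5}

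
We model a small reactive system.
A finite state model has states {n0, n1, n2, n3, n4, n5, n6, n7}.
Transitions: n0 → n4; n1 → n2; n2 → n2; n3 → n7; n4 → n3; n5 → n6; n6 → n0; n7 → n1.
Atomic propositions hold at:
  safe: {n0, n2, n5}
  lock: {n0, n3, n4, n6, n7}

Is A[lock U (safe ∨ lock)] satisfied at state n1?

Sat(safe ∨ lock) = {n0, n2, n3, n4, n5, n6, n7}
A[lock U (safe ∨ lock)]: least fixpoint, start Z0 = Sat((safe ∨ lock)) = {n0, n2, n3, n4, n5, n6, n7}, add states in Sat(lock) with every successor in Z. Already a fixed point.
Sat(A[lock U (safe ∨ lock)]) = {n0, n2, n3, n4, n5, n6, n7}
n1 ∉ Sat(A[lock U (safe ∨ lock)]) = {n0, n2, n3, n4, n5, n6, n7}, so the formula does not hold at n1.

No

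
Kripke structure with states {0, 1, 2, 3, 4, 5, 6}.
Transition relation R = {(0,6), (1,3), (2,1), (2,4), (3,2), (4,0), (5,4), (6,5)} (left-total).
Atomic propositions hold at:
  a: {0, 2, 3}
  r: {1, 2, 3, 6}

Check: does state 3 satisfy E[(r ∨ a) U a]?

Sat(r ∨ a) = {0, 1, 2, 3, 6}
E[(r ∨ a) U a]: least fixpoint, start Z0 = Sat(a) = {0, 2, 3}, add states in Sat(r ∨ a) with some successor in Z. Z1 = {0, 1, 2, 3}; fixed.
Sat(E[(r ∨ a) U a]) = {0, 1, 2, 3}
3 ∈ Sat(E[(r ∨ a) U a]) = {0, 1, 2, 3}, so the formula holds at 3.

Yes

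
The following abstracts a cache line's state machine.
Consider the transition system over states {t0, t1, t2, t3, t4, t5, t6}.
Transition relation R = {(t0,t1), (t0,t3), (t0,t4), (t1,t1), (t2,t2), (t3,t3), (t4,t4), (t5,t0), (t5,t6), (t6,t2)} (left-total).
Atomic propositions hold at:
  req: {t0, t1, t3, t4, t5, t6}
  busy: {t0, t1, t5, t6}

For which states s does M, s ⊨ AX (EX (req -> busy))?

{t1, t2, t5, t6}

Sat(req -> busy) = {t0, t1, t2, t5, t6}
Sat(EX (req -> busy)) = {s : some successor in {t0, t1, t2, t5, t6}} = {t0, t1, t2, t5, t6}
Sat(AX (EX (req -> busy))) = {s : every successor in {t0, t1, t2, t5, t6}} = {t1, t2, t5, t6}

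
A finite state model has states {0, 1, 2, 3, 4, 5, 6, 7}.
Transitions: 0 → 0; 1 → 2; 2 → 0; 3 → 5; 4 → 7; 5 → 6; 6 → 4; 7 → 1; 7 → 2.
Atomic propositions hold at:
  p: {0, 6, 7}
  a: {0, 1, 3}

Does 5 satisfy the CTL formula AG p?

No

AG p: greatest fixpoint, start Z0 = {0, 6, 7}, keep only states in Sat with every successor in Z. Z1 = {0}; fixed.
Sat(AG p) = {0}
5 ∉ Sat(AG p) = {0}, so the formula does not hold at 5.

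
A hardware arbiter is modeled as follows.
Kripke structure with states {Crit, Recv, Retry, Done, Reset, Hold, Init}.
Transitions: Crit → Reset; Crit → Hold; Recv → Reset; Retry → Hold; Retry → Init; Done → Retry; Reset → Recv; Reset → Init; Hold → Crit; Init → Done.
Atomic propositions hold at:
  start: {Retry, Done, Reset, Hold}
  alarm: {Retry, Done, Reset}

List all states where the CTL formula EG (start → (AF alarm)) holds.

AF alarm: least fixpoint, start Z0 = {Retry, Done, Reset}, add states with every successor in Z. Z1 = {Recv, Retry, Done, Reset, Init}; fixed.
Sat(AF alarm) = {Recv, Retry, Done, Reset, Init}
Sat(start → (AF alarm)) = {Crit, Recv, Retry, Done, Reset, Init}
EG (start → (AF alarm)): greatest fixpoint, start Z0 = {Crit, Recv, Retry, Done, Reset, Init}, keep only states in Sat with some successor in Z. Already a fixed point.
Sat(EG (start → (AF alarm))) = {Crit, Recv, Retry, Done, Reset, Init}

{Crit, Recv, Retry, Done, Reset, Init}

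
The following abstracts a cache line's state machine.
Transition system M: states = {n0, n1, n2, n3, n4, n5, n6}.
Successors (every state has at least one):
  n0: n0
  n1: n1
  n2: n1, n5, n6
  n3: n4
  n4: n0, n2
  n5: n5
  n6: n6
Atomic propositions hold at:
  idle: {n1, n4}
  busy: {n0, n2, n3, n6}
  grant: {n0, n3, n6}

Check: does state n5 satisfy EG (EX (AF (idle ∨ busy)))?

Sat(idle ∨ busy) = {n0, n1, n2, n3, n4, n6}
AF (idle ∨ busy): least fixpoint, start Z0 = {n0, n1, n2, n3, n4, n6}, add states with every successor in Z. Already a fixed point.
Sat(AF (idle ∨ busy)) = {n0, n1, n2, n3, n4, n6}
Sat(EX (AF (idle ∨ busy))) = {s : some successor in {n0, n1, n2, n3, n4, n6}} = {n0, n1, n2, n3, n4, n6}
EG (EX (AF (idle ∨ busy))): greatest fixpoint, start Z0 = {n0, n1, n2, n3, n4, n6}, keep only states in Sat with some successor in Z. Already a fixed point.
Sat(EG (EX (AF (idle ∨ busy)))) = {n0, n1, n2, n3, n4, n6}
n5 ∉ Sat(EG (EX (AF (idle ∨ busy)))) = {n0, n1, n2, n3, n4, n6}, so the formula does not hold at n5.

No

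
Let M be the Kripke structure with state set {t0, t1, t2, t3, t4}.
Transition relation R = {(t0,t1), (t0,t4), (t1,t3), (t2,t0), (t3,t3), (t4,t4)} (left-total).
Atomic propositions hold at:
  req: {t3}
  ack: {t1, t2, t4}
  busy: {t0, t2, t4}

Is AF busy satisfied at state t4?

AF busy: least fixpoint, start Z0 = {t0, t2, t4}, add states with every successor in Z. Already a fixed point.
Sat(AF busy) = {t0, t2, t4}
t4 ∈ Sat(AF busy) = {t0, t2, t4}, so the formula holds at t4.

Yes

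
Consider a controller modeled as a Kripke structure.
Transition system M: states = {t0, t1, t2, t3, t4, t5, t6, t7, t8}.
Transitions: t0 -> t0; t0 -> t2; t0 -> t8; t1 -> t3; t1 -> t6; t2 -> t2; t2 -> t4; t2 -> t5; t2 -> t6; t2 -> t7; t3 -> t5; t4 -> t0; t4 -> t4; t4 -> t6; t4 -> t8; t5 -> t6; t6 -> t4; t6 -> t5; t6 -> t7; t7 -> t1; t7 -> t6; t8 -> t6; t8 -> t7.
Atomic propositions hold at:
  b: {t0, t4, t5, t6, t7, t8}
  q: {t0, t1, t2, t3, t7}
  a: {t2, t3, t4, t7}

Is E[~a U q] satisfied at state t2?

Sat(~a) = {t0, t1, t5, t6, t8}
E[~a U q]: least fixpoint, start Z0 = Sat(q) = {t0, t1, t2, t3, t7}, add states in Sat(~a) with some successor in Z. Z1 = {t0, t1, t2, t3, t6, t7, t8}; Z2 = {t0, t1, t2, t3, t5, t6, t7, t8}; fixed.
Sat(E[~a U q]) = {t0, t1, t2, t3, t5, t6, t7, t8}
t2 ∈ Sat(E[~a U q]) = {t0, t1, t2, t3, t5, t6, t7, t8}, so the formula holds at t2.

Yes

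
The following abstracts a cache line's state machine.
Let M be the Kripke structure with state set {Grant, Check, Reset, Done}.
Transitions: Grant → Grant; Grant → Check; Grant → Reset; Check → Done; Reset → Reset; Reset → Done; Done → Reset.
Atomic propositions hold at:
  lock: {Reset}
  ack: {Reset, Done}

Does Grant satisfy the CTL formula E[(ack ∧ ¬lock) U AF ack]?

Sat(¬lock) = {Grant, Check, Done}
Sat(ack ∧ ¬lock) = {Done}
AF ack: least fixpoint, start Z0 = {Reset, Done}, add states with every successor in Z. Z1 = {Check, Reset, Done}; fixed.
Sat(AF ack) = {Check, Reset, Done}
E[(ack ∧ ¬lock) U AF ack]: least fixpoint, start Z0 = Sat(AF ack) = {Check, Reset, Done}, add states in Sat(ack ∧ ¬lock) with some successor in Z. Already a fixed point.
Sat(E[(ack ∧ ¬lock) U AF ack]) = {Check, Reset, Done}
Grant ∉ Sat(E[(ack ∧ ¬lock) U AF ack]) = {Check, Reset, Done}, so the formula does not hold at Grant.

No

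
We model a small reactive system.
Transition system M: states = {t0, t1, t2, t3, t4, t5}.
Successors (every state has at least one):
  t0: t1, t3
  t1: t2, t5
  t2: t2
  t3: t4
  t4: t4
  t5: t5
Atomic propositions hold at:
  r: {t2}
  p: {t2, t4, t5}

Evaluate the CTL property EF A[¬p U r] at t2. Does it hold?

Yes

Sat(¬p) = {t0, t1, t3}
A[¬p U r]: least fixpoint, start Z0 = Sat(r) = {t2}, add states in Sat(¬p) with every successor in Z. Already a fixed point.
Sat(A[¬p U r]) = {t2}
EF A[¬p U r]: least fixpoint, start Z0 = {t2}, add states with some successor in Z. Z1 = {t1, t2}; Z2 = {t0, t1, t2}; fixed.
Sat(EF A[¬p U r]) = {t0, t1, t2}
t2 ∈ Sat(EF A[¬p U r]) = {t0, t1, t2}, so the formula holds at t2.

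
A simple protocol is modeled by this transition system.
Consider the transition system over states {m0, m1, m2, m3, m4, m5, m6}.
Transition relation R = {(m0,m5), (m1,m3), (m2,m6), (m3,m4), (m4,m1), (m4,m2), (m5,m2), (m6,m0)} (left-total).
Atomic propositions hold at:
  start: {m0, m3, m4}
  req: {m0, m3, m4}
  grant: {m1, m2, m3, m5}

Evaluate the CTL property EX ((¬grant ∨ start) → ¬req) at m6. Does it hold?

Sat(¬grant) = {m0, m4, m6}
Sat(¬grant ∨ start) = {m0, m3, m4, m6}
Sat(¬req) = {m1, m2, m5, m6}
Sat((¬grant ∨ start) → ¬req) = {m1, m2, m5, m6}
Sat(EX ((¬grant ∨ start) → ¬req)) = {s : some successor in {m1, m2, m5, m6}} = {m0, m2, m4, m5}
m6 ∉ Sat(EX ((¬grant ∨ start) → ¬req)) = {m0, m2, m4, m5}, so the formula does not hold at m6.

No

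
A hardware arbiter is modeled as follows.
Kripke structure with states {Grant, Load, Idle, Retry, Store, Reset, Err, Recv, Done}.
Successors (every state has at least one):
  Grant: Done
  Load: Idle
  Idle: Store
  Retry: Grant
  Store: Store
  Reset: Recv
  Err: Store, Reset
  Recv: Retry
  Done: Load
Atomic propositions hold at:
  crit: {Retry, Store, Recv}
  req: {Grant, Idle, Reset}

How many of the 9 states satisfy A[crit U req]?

5

A[crit U req]: least fixpoint, start Z0 = Sat(req) = {Grant, Idle, Reset}, add states in Sat(crit) with every successor in Z. Z1 = {Grant, Idle, Retry, Reset}; Z2 = {Grant, Idle, Retry, Reset, Recv}; fixed.
Sat(A[crit U req]) = {Grant, Idle, Retry, Reset, Recv}
|Sat(A[crit U req])| = |{Grant, Idle, Retry, Reset, Recv}| = 5.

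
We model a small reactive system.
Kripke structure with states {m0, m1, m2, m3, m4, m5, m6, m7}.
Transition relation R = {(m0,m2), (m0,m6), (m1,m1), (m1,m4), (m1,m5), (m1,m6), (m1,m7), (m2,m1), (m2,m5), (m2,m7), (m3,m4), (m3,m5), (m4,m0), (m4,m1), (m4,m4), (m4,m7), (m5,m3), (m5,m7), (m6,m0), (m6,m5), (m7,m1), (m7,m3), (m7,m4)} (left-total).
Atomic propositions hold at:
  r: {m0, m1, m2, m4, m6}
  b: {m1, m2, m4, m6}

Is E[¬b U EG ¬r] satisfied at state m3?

Yes

Sat(¬b) = {m0, m3, m5, m7}
Sat(¬r) = {m3, m5, m7}
EG ¬r: greatest fixpoint, start Z0 = {m3, m5, m7}, keep only states in Sat with some successor in Z. Already a fixed point.
Sat(EG ¬r) = {m3, m5, m7}
E[¬b U EG ¬r]: least fixpoint, start Z0 = Sat(EG ¬r) = {m3, m5, m7}, add states in Sat(¬b) with some successor in Z. Already a fixed point.
Sat(E[¬b U EG ¬r]) = {m3, m5, m7}
m3 ∈ Sat(E[¬b U EG ¬r]) = {m3, m5, m7}, so the formula holds at m3.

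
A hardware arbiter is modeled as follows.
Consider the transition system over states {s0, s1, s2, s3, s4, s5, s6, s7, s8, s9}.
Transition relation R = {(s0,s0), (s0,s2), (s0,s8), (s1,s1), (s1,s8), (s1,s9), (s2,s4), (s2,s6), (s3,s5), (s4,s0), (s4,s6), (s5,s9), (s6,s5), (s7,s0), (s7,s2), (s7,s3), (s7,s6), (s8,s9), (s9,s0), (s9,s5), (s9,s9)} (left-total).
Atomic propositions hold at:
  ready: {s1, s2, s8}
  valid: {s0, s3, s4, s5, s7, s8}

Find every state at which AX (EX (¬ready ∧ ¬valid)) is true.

Sat(¬ready) = {s0, s3, s4, s5, s6, s7, s9}
Sat(¬valid) = {s1, s2, s6, s9}
Sat(¬ready ∧ ¬valid) = {s6, s9}
Sat(EX (¬ready ∧ ¬valid)) = {s : some successor in {s6, s9}} = {s1, s2, s4, s5, s7, s8, s9}
Sat(AX (EX (¬ready ∧ ¬valid))) = {s : every successor in {s1, s2, s4, s5, s7, s8, s9}} = {s1, s3, s5, s6, s8}

{s1, s3, s5, s6, s8}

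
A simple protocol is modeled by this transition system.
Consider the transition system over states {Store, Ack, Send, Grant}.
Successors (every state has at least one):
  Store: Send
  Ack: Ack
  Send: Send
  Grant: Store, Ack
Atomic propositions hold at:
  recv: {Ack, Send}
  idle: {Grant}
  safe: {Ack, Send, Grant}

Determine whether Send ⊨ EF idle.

No

EF idle: least fixpoint, start Z0 = {Grant}, add states with some successor in Z. Already a fixed point.
Sat(EF idle) = {Grant}
Send ∉ Sat(EF idle) = {Grant}, so the formula does not hold at Send.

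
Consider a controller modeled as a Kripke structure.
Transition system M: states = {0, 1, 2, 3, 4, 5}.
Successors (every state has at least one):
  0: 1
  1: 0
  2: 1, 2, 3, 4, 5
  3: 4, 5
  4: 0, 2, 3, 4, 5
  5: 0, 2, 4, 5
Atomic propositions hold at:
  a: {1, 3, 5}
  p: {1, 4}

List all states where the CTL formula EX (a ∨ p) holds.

Sat(a ∨ p) = {1, 3, 4, 5}
Sat(EX (a ∨ p)) = {s : some successor in {1, 3, 4, 5}} = {0, 2, 3, 4, 5}

{0, 2, 3, 4, 5}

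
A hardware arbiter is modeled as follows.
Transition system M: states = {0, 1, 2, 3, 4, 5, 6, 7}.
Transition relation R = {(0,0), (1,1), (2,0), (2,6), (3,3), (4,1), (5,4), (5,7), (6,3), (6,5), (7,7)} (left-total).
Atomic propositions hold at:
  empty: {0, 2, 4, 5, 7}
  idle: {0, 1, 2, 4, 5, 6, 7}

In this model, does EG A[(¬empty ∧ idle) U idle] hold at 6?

Sat(¬empty) = {1, 3, 6}
Sat(¬empty ∧ idle) = {1, 6}
A[(¬empty ∧ idle) U idle]: least fixpoint, start Z0 = Sat(idle) = {0, 1, 2, 4, 5, 6, 7}, add states in Sat(¬empty ∧ idle) with every successor in Z. Already a fixed point.
Sat(A[(¬empty ∧ idle) U idle]) = {0, 1, 2, 4, 5, 6, 7}
EG A[(¬empty ∧ idle) U idle]: greatest fixpoint, start Z0 = {0, 1, 2, 4, 5, 6, 7}, keep only states in Sat with some successor in Z. Already a fixed point.
Sat(EG A[(¬empty ∧ idle) U idle]) = {0, 1, 2, 4, 5, 6, 7}
6 ∈ Sat(EG A[(¬empty ∧ idle) U idle]) = {0, 1, 2, 4, 5, 6, 7}, so the formula holds at 6.

Yes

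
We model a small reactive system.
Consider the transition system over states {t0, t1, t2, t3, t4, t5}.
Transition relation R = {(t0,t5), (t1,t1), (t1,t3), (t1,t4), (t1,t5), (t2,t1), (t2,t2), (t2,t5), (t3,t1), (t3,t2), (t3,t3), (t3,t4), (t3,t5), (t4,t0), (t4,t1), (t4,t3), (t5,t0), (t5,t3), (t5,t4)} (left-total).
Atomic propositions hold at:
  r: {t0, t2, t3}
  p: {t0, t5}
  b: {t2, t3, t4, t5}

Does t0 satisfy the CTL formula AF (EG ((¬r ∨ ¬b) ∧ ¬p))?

No

Sat(¬r) = {t1, t4, t5}
Sat(¬b) = {t0, t1}
Sat(¬r ∨ ¬b) = {t0, t1, t4, t5}
Sat(¬p) = {t1, t2, t3, t4}
Sat((¬r ∨ ¬b) ∧ ¬p) = {t1, t4}
EG ((¬r ∨ ¬b) ∧ ¬p): greatest fixpoint, start Z0 = {t1, t4}, keep only states in Sat with some successor in Z. Already a fixed point.
Sat(EG ((¬r ∨ ¬b) ∧ ¬p)) = {t1, t4}
AF (EG ((¬r ∨ ¬b) ∧ ¬p)): least fixpoint, start Z0 = {t1, t4}, add states with every successor in Z. Already a fixed point.
Sat(AF (EG ((¬r ∨ ¬b) ∧ ¬p))) = {t1, t4}
t0 ∉ Sat(AF (EG ((¬r ∨ ¬b) ∧ ¬p))) = {t1, t4}, so the formula does not hold at t0.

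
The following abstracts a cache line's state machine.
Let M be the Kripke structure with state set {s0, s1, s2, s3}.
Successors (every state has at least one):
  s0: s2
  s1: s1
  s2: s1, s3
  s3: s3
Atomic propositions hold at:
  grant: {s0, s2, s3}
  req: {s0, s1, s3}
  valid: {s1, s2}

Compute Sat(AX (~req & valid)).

Sat(~req) = {s2}
Sat(~req & valid) = {s2}
Sat(AX (~req & valid)) = {s : every successor in {s2}} = {s0}

{s0}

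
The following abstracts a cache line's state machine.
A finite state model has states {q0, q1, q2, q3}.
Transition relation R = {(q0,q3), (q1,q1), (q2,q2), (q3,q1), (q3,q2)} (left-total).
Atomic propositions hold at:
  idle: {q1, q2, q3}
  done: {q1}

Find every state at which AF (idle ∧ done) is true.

{q1}

Sat(idle ∧ done) = {q1}
AF (idle ∧ done): least fixpoint, start Z0 = {q1}, add states with every successor in Z. Already a fixed point.
Sat(AF (idle ∧ done)) = {q1}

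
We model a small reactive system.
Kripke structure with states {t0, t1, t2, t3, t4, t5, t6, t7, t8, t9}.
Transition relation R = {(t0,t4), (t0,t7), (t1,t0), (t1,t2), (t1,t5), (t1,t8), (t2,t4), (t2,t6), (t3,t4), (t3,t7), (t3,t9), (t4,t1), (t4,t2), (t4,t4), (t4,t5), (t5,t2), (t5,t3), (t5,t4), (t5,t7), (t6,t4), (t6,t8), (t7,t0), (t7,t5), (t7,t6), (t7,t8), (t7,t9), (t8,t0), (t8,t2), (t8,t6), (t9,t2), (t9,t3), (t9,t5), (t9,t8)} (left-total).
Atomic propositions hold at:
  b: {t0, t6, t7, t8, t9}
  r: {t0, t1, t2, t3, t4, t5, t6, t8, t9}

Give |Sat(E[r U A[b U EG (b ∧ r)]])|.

9

Sat(b ∧ r) = {t0, t6, t8, t9}
EG (b ∧ r): greatest fixpoint, start Z0 = {t0, t6, t8, t9}, keep only states in Sat with some successor in Z. Z1 = {t6, t8, t9}; fixed.
Sat(EG (b ∧ r)) = {t6, t8, t9}
A[b U EG (b ∧ r)]: least fixpoint, start Z0 = Sat(EG (b ∧ r)) = {t6, t8, t9}, add states in Sat(b) with every successor in Z. Already a fixed point.
Sat(A[b U EG (b ∧ r)]) = {t6, t8, t9}
E[r U A[b U EG (b ∧ r)]]: least fixpoint, start Z0 = Sat(A[b U EG (b ∧ r)]) = {t6, t8, t9}, add states in Sat(r) with some successor in Z. Z1 = {t1, t2, t3, t6, t8, t9}; Z2 = {t1, t2, t3, t4, t5, t6, t8, t9}; Z3 = {t0, t1, t2, t3, t4, t5, t6, t8, t9}; fixed.
Sat(E[r U A[b U EG (b ∧ r)]]) = {t0, t1, t2, t3, t4, t5, t6, t8, t9}
|Sat(E[r U A[b U EG (b ∧ r)]])| = |{t0, t1, t2, t3, t4, t5, t6, t8, t9}| = 9.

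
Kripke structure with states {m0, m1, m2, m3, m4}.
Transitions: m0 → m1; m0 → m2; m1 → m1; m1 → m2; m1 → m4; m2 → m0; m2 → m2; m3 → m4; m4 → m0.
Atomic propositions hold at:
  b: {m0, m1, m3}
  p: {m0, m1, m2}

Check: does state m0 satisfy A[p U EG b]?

Yes

EG b: greatest fixpoint, start Z0 = {m0, m1, m3}, keep only states in Sat with some successor in Z. Z1 = {m0, m1}; fixed.
Sat(EG b) = {m0, m1}
A[p U EG b]: least fixpoint, start Z0 = Sat(EG b) = {m0, m1}, add states in Sat(p) with every successor in Z. Already a fixed point.
Sat(A[p U EG b]) = {m0, m1}
m0 ∈ Sat(A[p U EG b]) = {m0, m1}, so the formula holds at m0.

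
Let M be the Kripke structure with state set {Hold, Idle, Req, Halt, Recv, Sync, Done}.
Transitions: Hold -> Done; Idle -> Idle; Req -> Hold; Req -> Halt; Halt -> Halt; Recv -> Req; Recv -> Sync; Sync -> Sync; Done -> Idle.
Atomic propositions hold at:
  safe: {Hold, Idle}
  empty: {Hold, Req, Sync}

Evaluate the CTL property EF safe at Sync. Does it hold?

EF safe: least fixpoint, start Z0 = {Hold, Idle}, add states with some successor in Z. Z1 = {Hold, Idle, Req, Done}; Z2 = {Hold, Idle, Req, Recv, Done}; fixed.
Sat(EF safe) = {Hold, Idle, Req, Recv, Done}
Sync ∉ Sat(EF safe) = {Hold, Idle, Req, Recv, Done}, so the formula does not hold at Sync.

No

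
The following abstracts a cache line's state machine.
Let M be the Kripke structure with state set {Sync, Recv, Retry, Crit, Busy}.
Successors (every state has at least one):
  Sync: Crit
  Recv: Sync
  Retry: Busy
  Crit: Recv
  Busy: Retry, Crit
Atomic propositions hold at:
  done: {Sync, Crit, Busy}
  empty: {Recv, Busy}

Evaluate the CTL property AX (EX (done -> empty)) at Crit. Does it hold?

Sat(done -> empty) = {Recv, Retry, Busy}
Sat(EX (done -> empty)) = {s : some successor in {Recv, Retry, Busy}} = {Retry, Crit, Busy}
Sat(AX (EX (done -> empty))) = {s : every successor in {Retry, Crit, Busy}} = {Sync, Retry, Busy}
Crit ∉ Sat(AX (EX (done -> empty))) = {Sync, Retry, Busy}, so the formula does not hold at Crit.

No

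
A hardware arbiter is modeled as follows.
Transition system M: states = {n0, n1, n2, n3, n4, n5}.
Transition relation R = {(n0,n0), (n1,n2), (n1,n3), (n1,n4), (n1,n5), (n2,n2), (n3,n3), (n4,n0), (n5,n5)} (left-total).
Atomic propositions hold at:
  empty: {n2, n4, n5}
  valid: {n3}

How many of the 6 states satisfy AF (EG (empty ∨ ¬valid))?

Sat(¬valid) = {n0, n1, n2, n4, n5}
Sat(empty ∨ ¬valid) = {n0, n1, n2, n4, n5}
EG (empty ∨ ¬valid): greatest fixpoint, start Z0 = {n0, n1, n2, n4, n5}, keep only states in Sat with some successor in Z. Already a fixed point.
Sat(EG (empty ∨ ¬valid)) = {n0, n1, n2, n4, n5}
AF (EG (empty ∨ ¬valid)): least fixpoint, start Z0 = {n0, n1, n2, n4, n5}, add states with every successor in Z. Already a fixed point.
Sat(AF (EG (empty ∨ ¬valid))) = {n0, n1, n2, n4, n5}
|Sat(AF (EG (empty ∨ ¬valid)))| = |{n0, n1, n2, n4, n5}| = 5.

5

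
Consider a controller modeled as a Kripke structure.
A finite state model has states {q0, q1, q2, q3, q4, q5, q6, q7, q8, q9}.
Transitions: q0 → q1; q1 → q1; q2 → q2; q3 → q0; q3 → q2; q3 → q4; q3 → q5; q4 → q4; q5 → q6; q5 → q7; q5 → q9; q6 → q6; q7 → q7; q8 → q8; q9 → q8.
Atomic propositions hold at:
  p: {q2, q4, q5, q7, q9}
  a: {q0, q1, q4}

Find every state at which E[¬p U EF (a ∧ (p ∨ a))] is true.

{q0, q1, q3, q4}

Sat(¬p) = {q0, q1, q3, q6, q8}
Sat(p ∨ a) = {q0, q1, q2, q4, q5, q7, q9}
Sat(a ∧ (p ∨ a)) = {q0, q1, q4}
EF (a ∧ (p ∨ a)): least fixpoint, start Z0 = {q0, q1, q4}, add states with some successor in Z. Z1 = {q0, q1, q3, q4}; fixed.
Sat(EF (a ∧ (p ∨ a))) = {q0, q1, q3, q4}
E[¬p U EF (a ∧ (p ∨ a))]: least fixpoint, start Z0 = Sat(EF (a ∧ (p ∨ a))) = {q0, q1, q3, q4}, add states in Sat(¬p) with some successor in Z. Already a fixed point.
Sat(E[¬p U EF (a ∧ (p ∨ a))]) = {q0, q1, q3, q4}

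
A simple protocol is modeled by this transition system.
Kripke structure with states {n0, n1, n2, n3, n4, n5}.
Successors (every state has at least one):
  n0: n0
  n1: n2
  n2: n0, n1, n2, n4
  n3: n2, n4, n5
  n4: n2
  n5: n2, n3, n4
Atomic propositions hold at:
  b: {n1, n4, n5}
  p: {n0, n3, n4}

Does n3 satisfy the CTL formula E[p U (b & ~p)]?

Sat(~p) = {n1, n2, n5}
Sat(b & ~p) = {n1, n5}
E[p U (b & ~p)]: least fixpoint, start Z0 = Sat((b & ~p)) = {n1, n5}, add states in Sat(p) with some successor in Z. Z1 = {n1, n3, n5}; fixed.
Sat(E[p U (b & ~p)]) = {n1, n3, n5}
n3 ∈ Sat(E[p U (b & ~p)]) = {n1, n3, n5}, so the formula holds at n3.

Yes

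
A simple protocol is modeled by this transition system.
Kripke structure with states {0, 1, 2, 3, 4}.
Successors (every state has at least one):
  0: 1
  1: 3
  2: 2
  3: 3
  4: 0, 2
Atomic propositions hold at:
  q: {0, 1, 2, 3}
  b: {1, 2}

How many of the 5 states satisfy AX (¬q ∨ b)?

2

Sat(¬q) = {4}
Sat(¬q ∨ b) = {1, 2, 4}
Sat(AX (¬q ∨ b)) = {s : every successor in {1, 2, 4}} = {0, 2}
|Sat(AX (¬q ∨ b))| = |{0, 2}| = 2.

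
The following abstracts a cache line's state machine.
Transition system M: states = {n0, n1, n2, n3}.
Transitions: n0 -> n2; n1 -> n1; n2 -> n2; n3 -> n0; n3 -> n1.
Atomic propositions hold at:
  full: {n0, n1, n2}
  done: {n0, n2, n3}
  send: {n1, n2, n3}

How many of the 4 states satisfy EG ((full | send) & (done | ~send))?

3

Sat(full | send) = {n0, n1, n2, n3}
Sat(~send) = {n0}
Sat(done | ~send) = {n0, n2, n3}
Sat((full | send) & (done | ~send)) = {n0, n2, n3}
EG ((full | send) & (done | ~send)): greatest fixpoint, start Z0 = {n0, n2, n3}, keep only states in Sat with some successor in Z. Already a fixed point.
Sat(EG ((full | send) & (done | ~send))) = {n0, n2, n3}
|Sat(EG ((full | send) & (done | ~send)))| = |{n0, n2, n3}| = 3.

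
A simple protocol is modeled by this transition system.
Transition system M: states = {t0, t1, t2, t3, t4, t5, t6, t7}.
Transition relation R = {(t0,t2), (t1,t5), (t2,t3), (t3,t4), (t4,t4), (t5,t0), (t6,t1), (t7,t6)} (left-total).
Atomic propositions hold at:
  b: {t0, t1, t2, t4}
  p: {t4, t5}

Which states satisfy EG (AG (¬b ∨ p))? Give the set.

{t3, t4}

Sat(¬b) = {t3, t5, t6, t7}
Sat(¬b ∨ p) = {t3, t4, t5, t6, t7}
AG (¬b ∨ p): greatest fixpoint, start Z0 = {t3, t4, t5, t6, t7}, keep only states in Sat with every successor in Z. Z1 = {t3, t4, t7}; Z2 = {t3, t4}; fixed.
Sat(AG (¬b ∨ p)) = {t3, t4}
EG (AG (¬b ∨ p)): greatest fixpoint, start Z0 = {t3, t4}, keep only states in Sat with some successor in Z. Already a fixed point.
Sat(EG (AG (¬b ∨ p))) = {t3, t4}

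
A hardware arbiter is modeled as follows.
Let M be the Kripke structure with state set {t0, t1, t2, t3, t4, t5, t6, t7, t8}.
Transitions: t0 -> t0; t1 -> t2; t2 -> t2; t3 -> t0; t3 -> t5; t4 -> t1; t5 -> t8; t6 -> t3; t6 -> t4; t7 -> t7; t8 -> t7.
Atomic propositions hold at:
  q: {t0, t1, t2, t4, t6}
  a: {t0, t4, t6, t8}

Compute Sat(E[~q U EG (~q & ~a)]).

{t3, t5, t7, t8}

Sat(~q) = {t3, t5, t7, t8}
Sat(~a) = {t1, t2, t3, t5, t7}
Sat(~q & ~a) = {t3, t5, t7}
EG (~q & ~a): greatest fixpoint, start Z0 = {t3, t5, t7}, keep only states in Sat with some successor in Z. Z1 = {t3, t7}; Z2 = {t7}; fixed.
Sat(EG (~q & ~a)) = {t7}
E[~q U EG (~q & ~a)]: least fixpoint, start Z0 = Sat(EG (~q & ~a)) = {t7}, add states in Sat(~q) with some successor in Z. Z1 = {t7, t8}; Z2 = {t5, t7, t8}; Z3 = {t3, t5, t7, t8}; fixed.
Sat(E[~q U EG (~q & ~a)]) = {t3, t5, t7, t8}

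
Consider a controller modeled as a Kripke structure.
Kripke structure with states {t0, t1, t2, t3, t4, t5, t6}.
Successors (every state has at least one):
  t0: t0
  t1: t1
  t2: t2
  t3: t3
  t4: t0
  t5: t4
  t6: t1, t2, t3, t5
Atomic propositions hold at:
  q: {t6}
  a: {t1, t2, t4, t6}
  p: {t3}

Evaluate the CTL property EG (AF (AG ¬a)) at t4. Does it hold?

Yes

Sat(¬a) = {t0, t3, t5}
AG ¬a: greatest fixpoint, start Z0 = {t0, t3, t5}, keep only states in Sat with every successor in Z. Z1 = {t0, t3}; fixed.
Sat(AG ¬a) = {t0, t3}
AF (AG ¬a): least fixpoint, start Z0 = {t0, t3}, add states with every successor in Z. Z1 = {t0, t3, t4}; Z2 = {t0, t3, t4, t5}; fixed.
Sat(AF (AG ¬a)) = {t0, t3, t4, t5}
EG (AF (AG ¬a)): greatest fixpoint, start Z0 = {t0, t3, t4, t5}, keep only states in Sat with some successor in Z. Already a fixed point.
Sat(EG (AF (AG ¬a))) = {t0, t3, t4, t5}
t4 ∈ Sat(EG (AF (AG ¬a))) = {t0, t3, t4, t5}, so the formula holds at t4.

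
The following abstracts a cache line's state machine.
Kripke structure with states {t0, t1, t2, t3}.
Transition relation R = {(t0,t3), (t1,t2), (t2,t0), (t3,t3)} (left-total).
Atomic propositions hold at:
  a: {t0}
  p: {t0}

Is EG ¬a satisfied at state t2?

No

Sat(¬a) = {t1, t2, t3}
EG ¬a: greatest fixpoint, start Z0 = {t1, t2, t3}, keep only states in Sat with some successor in Z. Z1 = {t1, t3}; Z2 = {t3}; fixed.
Sat(EG ¬a) = {t3}
t2 ∉ Sat(EG ¬a) = {t3}, so the formula does not hold at t2.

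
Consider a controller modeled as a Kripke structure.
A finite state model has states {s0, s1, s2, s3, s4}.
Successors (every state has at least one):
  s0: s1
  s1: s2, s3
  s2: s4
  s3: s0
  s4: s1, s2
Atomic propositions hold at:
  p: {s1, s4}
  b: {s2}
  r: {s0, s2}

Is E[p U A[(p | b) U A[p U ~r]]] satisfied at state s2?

Sat(p | b) = {s1, s2, s4}
Sat(~r) = {s1, s3, s4}
A[p U ~r]: least fixpoint, start Z0 = Sat(~r) = {s1, s3, s4}, add states in Sat(p) with every successor in Z. Already a fixed point.
Sat(A[p U ~r]) = {s1, s3, s4}
A[(p | b) U A[p U ~r]]: least fixpoint, start Z0 = Sat(A[p U ~r]) = {s1, s3, s4}, add states in Sat(p | b) with every successor in Z. Z1 = {s1, s2, s3, s4}; fixed.
Sat(A[(p | b) U A[p U ~r]]) = {s1, s2, s3, s4}
E[p U A[(p | b) U A[p U ~r]]]: least fixpoint, start Z0 = Sat(A[(p | b) U A[p U ~r]]) = {s1, s2, s3, s4}, add states in Sat(p) with some successor in Z. Already a fixed point.
Sat(E[p U A[(p | b) U A[p U ~r]]]) = {s1, s2, s3, s4}
s2 ∈ Sat(E[p U A[(p | b) U A[p U ~r]]]) = {s1, s2, s3, s4}, so the formula holds at s2.

Yes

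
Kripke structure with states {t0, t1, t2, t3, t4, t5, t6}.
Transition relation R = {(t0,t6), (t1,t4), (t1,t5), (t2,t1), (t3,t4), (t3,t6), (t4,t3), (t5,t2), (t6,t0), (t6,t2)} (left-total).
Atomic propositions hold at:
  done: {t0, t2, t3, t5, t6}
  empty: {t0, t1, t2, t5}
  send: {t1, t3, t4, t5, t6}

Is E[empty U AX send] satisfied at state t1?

Sat(AX send) = {s : every successor in {t1, t3, t4, t5, t6}} = {t0, t1, t2, t3, t4}
E[empty U AX send]: least fixpoint, start Z0 = Sat(AX send) = {t0, t1, t2, t3, t4}, add states in Sat(empty) with some successor in Z. Z1 = {t0, t1, t2, t3, t4, t5}; fixed.
Sat(E[empty U AX send]) = {t0, t1, t2, t3, t4, t5}
t1 ∈ Sat(E[empty U AX send]) = {t0, t1, t2, t3, t4, t5}, so the formula holds at t1.

Yes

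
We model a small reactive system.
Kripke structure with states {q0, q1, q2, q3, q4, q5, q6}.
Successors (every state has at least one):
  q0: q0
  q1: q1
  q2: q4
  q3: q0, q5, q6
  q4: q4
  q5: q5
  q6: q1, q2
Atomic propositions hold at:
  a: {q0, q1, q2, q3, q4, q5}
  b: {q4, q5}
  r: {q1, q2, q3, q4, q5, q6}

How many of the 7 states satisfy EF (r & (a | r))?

Sat(a | r) = {q0, q1, q2, q3, q4, q5, q6}
Sat(r & (a | r)) = {q1, q2, q3, q4, q5, q6}
EF (r & (a | r)): least fixpoint, start Z0 = {q1, q2, q3, q4, q5, q6}, add states with some successor in Z. Already a fixed point.
Sat(EF (r & (a | r))) = {q1, q2, q3, q4, q5, q6}
|Sat(EF (r & (a | r)))| = |{q1, q2, q3, q4, q5, q6}| = 6.

6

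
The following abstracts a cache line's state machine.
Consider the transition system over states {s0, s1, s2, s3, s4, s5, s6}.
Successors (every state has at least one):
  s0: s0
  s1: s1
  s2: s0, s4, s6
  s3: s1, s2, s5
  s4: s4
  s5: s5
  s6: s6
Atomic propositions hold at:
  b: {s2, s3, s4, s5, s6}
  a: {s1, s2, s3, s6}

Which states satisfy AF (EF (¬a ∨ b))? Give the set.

{s0, s2, s3, s4, s5, s6}

Sat(¬a) = {s0, s4, s5}
Sat(¬a ∨ b) = {s0, s2, s3, s4, s5, s6}
EF (¬a ∨ b): least fixpoint, start Z0 = {s0, s2, s3, s4, s5, s6}, add states with some successor in Z. Already a fixed point.
Sat(EF (¬a ∨ b)) = {s0, s2, s3, s4, s5, s6}
AF (EF (¬a ∨ b)): least fixpoint, start Z0 = {s0, s2, s3, s4, s5, s6}, add states with every successor in Z. Already a fixed point.
Sat(AF (EF (¬a ∨ b))) = {s0, s2, s3, s4, s5, s6}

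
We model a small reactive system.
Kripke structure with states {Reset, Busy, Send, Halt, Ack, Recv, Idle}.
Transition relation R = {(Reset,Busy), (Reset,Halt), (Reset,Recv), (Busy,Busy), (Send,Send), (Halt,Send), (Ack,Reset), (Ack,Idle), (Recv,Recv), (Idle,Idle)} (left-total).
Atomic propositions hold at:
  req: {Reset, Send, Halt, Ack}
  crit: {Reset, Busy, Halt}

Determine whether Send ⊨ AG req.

Yes

AG req: greatest fixpoint, start Z0 = {Reset, Send, Halt, Ack}, keep only states in Sat with every successor in Z. Z1 = {Send, Halt}; fixed.
Sat(AG req) = {Send, Halt}
Send ∈ Sat(AG req) = {Send, Halt}, so the formula holds at Send.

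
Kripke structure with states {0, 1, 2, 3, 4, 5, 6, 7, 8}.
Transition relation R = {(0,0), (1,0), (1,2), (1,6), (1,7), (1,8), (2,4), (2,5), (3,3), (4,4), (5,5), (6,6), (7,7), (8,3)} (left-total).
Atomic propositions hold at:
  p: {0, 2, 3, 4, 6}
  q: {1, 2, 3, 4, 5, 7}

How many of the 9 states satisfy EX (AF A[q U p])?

7

A[q U p]: least fixpoint, start Z0 = Sat(p) = {0, 2, 3, 4, 6}, add states in Sat(q) with every successor in Z. Already a fixed point.
Sat(A[q U p]) = {0, 2, 3, 4, 6}
AF A[q U p]: least fixpoint, start Z0 = {0, 2, 3, 4, 6}, add states with every successor in Z. Z1 = {0, 2, 3, 4, 6, 8}; fixed.
Sat(AF A[q U p]) = {0, 2, 3, 4, 6, 8}
Sat(EX (AF A[q U p])) = {s : some successor in {0, 2, 3, 4, 6, 8}} = {0, 1, 2, 3, 4, 6, 8}
|Sat(EX (AF A[q U p]))| = |{0, 1, 2, 3, 4, 6, 8}| = 7.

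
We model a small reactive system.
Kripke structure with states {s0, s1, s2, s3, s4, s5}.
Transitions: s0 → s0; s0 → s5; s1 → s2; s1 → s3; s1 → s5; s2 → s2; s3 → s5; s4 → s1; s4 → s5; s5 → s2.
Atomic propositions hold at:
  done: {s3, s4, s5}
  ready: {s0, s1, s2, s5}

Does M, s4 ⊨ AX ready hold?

Yes

Sat(AX ready) = {s : every successor in {s0, s1, s2, s5}} = {s0, s2, s3, s4, s5}
s4 ∈ Sat(AX ready) = {s0, s2, s3, s4, s5}, so the formula holds at s4.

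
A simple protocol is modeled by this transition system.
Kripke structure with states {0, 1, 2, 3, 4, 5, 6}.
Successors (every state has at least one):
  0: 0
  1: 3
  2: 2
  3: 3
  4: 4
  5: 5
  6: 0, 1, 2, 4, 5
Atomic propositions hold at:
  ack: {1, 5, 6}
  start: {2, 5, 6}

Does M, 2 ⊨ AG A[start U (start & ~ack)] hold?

Yes

Sat(~ack) = {0, 2, 3, 4}
Sat(start & ~ack) = {2}
A[start U (start & ~ack)]: least fixpoint, start Z0 = Sat((start & ~ack)) = {2}, add states in Sat(start) with every successor in Z. Already a fixed point.
Sat(A[start U (start & ~ack)]) = {2}
AG A[start U (start & ~ack)]: greatest fixpoint, start Z0 = {2}, keep only states in Sat with every successor in Z. Already a fixed point.
Sat(AG A[start U (start & ~ack)]) = {2}
2 ∈ Sat(AG A[start U (start & ~ack)]) = {2}, so the formula holds at 2.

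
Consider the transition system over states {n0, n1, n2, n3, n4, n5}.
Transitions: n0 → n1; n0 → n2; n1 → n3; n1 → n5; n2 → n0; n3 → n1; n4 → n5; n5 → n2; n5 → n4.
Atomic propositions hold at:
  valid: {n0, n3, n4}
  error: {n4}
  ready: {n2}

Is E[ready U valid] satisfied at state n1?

No

E[ready U valid]: least fixpoint, start Z0 = Sat(valid) = {n0, n3, n4}, add states in Sat(ready) with some successor in Z. Z1 = {n0, n2, n3, n4}; fixed.
Sat(E[ready U valid]) = {n0, n2, n3, n4}
n1 ∉ Sat(E[ready U valid]) = {n0, n2, n3, n4}, so the formula does not hold at n1.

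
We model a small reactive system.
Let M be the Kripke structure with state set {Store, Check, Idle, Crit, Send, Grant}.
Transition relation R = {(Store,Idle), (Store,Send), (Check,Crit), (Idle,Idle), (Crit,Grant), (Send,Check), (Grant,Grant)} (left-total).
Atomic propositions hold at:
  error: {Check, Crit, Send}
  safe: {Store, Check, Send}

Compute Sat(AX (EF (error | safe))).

{Check, Send}

Sat(error | safe) = {Store, Check, Crit, Send}
EF (error | safe): least fixpoint, start Z0 = {Store, Check, Crit, Send}, add states with some successor in Z. Already a fixed point.
Sat(EF (error | safe)) = {Store, Check, Crit, Send}
Sat(AX (EF (error | safe))) = {s : every successor in {Store, Check, Crit, Send}} = {Check, Send}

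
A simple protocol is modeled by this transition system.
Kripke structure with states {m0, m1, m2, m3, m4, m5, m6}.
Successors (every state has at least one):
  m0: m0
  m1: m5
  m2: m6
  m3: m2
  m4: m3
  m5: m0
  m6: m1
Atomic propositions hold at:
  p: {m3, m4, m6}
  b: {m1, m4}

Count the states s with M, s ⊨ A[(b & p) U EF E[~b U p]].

Sat(b & p) = {m4}
Sat(~b) = {m0, m2, m3, m5, m6}
E[~b U p]: least fixpoint, start Z0 = Sat(p) = {m3, m4, m6}, add states in Sat(~b) with some successor in Z. Z1 = {m2, m3, m4, m6}; fixed.
Sat(E[~b U p]) = {m2, m3, m4, m6}
EF E[~b U p]: least fixpoint, start Z0 = {m2, m3, m4, m6}, add states with some successor in Z. Already a fixed point.
Sat(EF E[~b U p]) = {m2, m3, m4, m6}
A[(b & p) U EF E[~b U p]]: least fixpoint, start Z0 = Sat(EF E[~b U p]) = {m2, m3, m4, m6}, add states in Sat(b & p) with every successor in Z. Already a fixed point.
Sat(A[(b & p) U EF E[~b U p]]) = {m2, m3, m4, m6}
|Sat(A[(b & p) U EF E[~b U p]])| = |{m2, m3, m4, m6}| = 4.

4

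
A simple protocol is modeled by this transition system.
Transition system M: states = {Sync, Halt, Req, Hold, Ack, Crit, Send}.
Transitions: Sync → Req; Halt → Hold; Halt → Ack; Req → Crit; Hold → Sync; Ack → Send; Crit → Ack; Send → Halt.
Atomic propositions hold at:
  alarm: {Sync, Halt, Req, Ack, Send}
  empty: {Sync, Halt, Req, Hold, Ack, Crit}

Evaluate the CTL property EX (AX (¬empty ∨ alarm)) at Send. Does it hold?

Sat(¬empty) = {Send}
Sat(¬empty ∨ alarm) = {Sync, Halt, Req, Ack, Send}
Sat(AX (¬empty ∨ alarm)) = {s : every successor in {Sync, Halt, Req, Ack, Send}} = {Sync, Hold, Ack, Crit, Send}
Sat(EX (AX (¬empty ∨ alarm))) = {s : some successor in {Sync, Hold, Ack, Crit, Send}} = {Halt, Req, Hold, Ack, Crit}
Send ∉ Sat(EX (AX (¬empty ∨ alarm))) = {Halt, Req, Hold, Ack, Crit}, so the formula does not hold at Send.

No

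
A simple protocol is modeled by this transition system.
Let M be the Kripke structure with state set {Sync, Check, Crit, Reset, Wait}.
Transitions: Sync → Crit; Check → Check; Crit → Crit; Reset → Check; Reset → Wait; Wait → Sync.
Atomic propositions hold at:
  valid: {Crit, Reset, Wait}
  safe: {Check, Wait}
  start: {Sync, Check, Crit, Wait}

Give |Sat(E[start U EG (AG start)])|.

4

AG start: greatest fixpoint, start Z0 = {Sync, Check, Crit, Wait}, keep only states in Sat with every successor in Z. Already a fixed point.
Sat(AG start) = {Sync, Check, Crit, Wait}
EG (AG start): greatest fixpoint, start Z0 = {Sync, Check, Crit, Wait}, keep only states in Sat with some successor in Z. Already a fixed point.
Sat(EG (AG start)) = {Sync, Check, Crit, Wait}
E[start U EG (AG start)]: least fixpoint, start Z0 = Sat(EG (AG start)) = {Sync, Check, Crit, Wait}, add states in Sat(start) with some successor in Z. Already a fixed point.
Sat(E[start U EG (AG start)]) = {Sync, Check, Crit, Wait}
|Sat(E[start U EG (AG start)])| = |{Sync, Check, Crit, Wait}| = 4.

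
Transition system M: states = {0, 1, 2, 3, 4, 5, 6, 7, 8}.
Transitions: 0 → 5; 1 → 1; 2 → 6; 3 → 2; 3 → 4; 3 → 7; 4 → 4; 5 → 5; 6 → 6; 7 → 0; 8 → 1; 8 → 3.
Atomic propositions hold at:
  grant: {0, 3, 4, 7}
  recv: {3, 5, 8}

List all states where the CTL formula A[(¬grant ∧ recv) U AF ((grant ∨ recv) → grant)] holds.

{0, 1, 2, 3, 4, 6, 7, 8}

Sat(¬grant) = {1, 2, 5, 6, 8}
Sat(¬grant ∧ recv) = {5, 8}
Sat(grant ∨ recv) = {0, 3, 4, 5, 7, 8}
Sat((grant ∨ recv) → grant) = {0, 1, 2, 3, 4, 6, 7}
AF ((grant ∨ recv) → grant): least fixpoint, start Z0 = {0, 1, 2, 3, 4, 6, 7}, add states with every successor in Z. Z1 = {0, 1, 2, 3, 4, 6, 7, 8}; fixed.
Sat(AF ((grant ∨ recv) → grant)) = {0, 1, 2, 3, 4, 6, 7, 8}
A[(¬grant ∧ recv) U AF ((grant ∨ recv) → grant)]: least fixpoint, start Z0 = Sat(AF ((grant ∨ recv) → grant)) = {0, 1, 2, 3, 4, 6, 7, 8}, add states in Sat(¬grant ∧ recv) with every successor in Z. Already a fixed point.
Sat(A[(¬grant ∧ recv) U AF ((grant ∨ recv) → grant)]) = {0, 1, 2, 3, 4, 6, 7, 8}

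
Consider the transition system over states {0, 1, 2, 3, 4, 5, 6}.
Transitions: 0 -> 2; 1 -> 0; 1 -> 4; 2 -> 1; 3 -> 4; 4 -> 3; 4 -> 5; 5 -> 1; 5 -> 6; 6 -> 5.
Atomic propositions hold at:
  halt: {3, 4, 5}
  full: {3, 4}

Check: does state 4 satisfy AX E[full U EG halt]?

No

EG halt: greatest fixpoint, start Z0 = {3, 4, 5}, keep only states in Sat with some successor in Z. Z1 = {3, 4}; fixed.
Sat(EG halt) = {3, 4}
E[full U EG halt]: least fixpoint, start Z0 = Sat(EG halt) = {3, 4}, add states in Sat(full) with some successor in Z. Already a fixed point.
Sat(E[full U EG halt]) = {3, 4}
Sat(AX E[full U EG halt]) = {s : every successor in {3, 4}} = {3}
4 ∉ Sat(AX E[full U EG halt]) = {3}, so the formula does not hold at 4.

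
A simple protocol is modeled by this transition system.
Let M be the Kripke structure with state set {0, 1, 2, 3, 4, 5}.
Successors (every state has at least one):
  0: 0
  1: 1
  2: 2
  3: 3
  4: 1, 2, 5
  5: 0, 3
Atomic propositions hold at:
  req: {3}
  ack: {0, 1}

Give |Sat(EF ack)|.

EF ack: least fixpoint, start Z0 = {0, 1}, add states with some successor in Z. Z1 = {0, 1, 4, 5}; fixed.
Sat(EF ack) = {0, 1, 4, 5}
|Sat(EF ack)| = |{0, 1, 4, 5}| = 4.

4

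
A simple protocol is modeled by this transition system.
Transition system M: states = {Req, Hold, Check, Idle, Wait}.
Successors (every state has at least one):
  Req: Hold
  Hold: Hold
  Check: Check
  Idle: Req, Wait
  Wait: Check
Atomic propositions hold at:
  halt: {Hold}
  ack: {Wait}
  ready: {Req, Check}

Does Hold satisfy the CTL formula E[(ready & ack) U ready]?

No

Sat(ready & ack) = ∅
E[(ready & ack) U ready]: least fixpoint, start Z0 = Sat(ready) = {Req, Check}, add states in Sat(ready & ack) with some successor in Z. Already a fixed point.
Sat(E[(ready & ack) U ready]) = {Req, Check}
Hold ∉ Sat(E[(ready & ack) U ready]) = {Req, Check}, so the formula does not hold at Hold.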